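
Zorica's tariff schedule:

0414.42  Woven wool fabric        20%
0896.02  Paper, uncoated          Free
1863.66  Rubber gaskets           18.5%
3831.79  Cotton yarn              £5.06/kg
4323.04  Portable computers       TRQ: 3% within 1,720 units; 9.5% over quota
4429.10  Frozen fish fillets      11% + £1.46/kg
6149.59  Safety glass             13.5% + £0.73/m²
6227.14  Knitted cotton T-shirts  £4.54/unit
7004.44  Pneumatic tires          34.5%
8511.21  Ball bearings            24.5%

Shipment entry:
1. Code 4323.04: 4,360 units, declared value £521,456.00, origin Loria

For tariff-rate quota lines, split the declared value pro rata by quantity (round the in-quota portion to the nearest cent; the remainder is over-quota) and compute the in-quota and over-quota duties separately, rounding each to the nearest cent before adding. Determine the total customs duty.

Line 1 (4323.04, Loria, 4,360 units, £521,456.00):
Code 4323.04 is under a tariff-rate quota (threshold 1,720 units). In-quota: 1,720 units at 3%; over-quota: 2,640 units at 9.5%.
Pro-rata value split: in-quota = £521,456.00 × 1,720/4,360 = £205,712.00; over-quota = £521,456.00 − £205,712.00 = £315,744.00.
In-quota duty = £205,712.00 × 3% = £6,171.36. Over-quota duty = £315,744.00 × 9.5% = £29,995.68.
Line duty = £6,171.36 + £29,995.68 = £36,167.04.

£36,167.04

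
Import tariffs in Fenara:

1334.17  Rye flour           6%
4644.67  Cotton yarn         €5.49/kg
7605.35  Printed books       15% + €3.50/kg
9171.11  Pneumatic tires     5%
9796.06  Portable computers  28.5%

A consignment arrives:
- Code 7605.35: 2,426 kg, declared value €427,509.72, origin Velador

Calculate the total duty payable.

Line 1 (7605.35, Velador, 2,426 kg, €427,509.72):
Base rate for 7605.35 is 15% + €3.50/kg.
Duty = €427,509.72 × 15% + 2,426 × €3.50 = €72,617.46.

€72,617.46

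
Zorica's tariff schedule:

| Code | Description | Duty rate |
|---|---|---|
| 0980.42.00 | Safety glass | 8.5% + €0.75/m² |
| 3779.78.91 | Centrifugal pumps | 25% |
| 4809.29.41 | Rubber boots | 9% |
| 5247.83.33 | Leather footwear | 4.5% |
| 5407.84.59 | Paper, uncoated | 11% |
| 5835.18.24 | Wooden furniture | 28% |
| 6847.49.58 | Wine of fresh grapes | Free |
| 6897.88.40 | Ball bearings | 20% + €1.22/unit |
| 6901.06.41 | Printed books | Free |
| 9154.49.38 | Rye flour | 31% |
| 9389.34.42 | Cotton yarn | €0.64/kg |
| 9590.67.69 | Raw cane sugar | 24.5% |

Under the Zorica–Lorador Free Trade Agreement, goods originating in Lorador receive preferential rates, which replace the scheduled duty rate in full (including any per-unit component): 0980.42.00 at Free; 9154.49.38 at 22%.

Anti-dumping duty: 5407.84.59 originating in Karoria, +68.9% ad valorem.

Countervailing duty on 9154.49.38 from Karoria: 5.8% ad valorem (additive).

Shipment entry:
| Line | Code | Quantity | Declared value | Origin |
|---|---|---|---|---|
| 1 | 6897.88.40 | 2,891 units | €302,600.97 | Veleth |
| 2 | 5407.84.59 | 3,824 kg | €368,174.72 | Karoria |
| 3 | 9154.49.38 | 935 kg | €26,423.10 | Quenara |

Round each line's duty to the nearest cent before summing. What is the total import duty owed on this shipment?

Line 1 (6897.88.40, Veleth, 2,891 units, €302,600.97):
Base rate for 6897.88.40 is 20% + €1.22/unit.
Duty = €302,600.97 × 20% + 2,891 × €1.22 = €64,047.21.
Line 2 (5407.84.59, Karoria, 3,824 kg, €368,174.72):
Base rate for 5407.84.59 is 11%.
Additional duty on 5407.84.59 from Karoria: +68.9%. Applied ad valorem rate: 11% + 68.9% = 79.9%.
Duty = €368,174.72 × 79.9% = €294,171.60.
Line 3 (9154.49.38, Quenara, 935 kg, €26,423.10):
Base rate for 9154.49.38 is 31%.
9154.49.38 has an FTA preferential rate, but origin Quenara is not Lorador; base rate stands.
The additional-duty order on 9154.49.38 targets Karoria, not Quenara; it does not apply.
Duty = €26,423.10 × 31% = €8,191.16.
Total = €64,047.21 + €294,171.60 + €8,191.16 = €366,409.97.

€366,409.97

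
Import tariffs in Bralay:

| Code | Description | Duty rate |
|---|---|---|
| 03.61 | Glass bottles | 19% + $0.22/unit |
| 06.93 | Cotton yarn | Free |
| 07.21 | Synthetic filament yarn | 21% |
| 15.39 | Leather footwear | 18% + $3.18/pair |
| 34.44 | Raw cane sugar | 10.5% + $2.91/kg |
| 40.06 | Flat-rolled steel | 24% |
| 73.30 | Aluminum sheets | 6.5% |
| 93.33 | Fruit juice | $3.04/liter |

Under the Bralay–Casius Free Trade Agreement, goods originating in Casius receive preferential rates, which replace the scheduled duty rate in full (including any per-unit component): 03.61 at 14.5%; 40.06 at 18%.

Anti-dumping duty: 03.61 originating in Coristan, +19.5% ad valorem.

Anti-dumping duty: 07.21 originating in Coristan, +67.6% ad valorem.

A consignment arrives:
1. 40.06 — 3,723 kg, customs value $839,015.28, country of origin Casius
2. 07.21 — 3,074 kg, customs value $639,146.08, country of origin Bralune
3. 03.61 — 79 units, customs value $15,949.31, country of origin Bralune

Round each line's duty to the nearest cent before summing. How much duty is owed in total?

$288,291.18

Line 1 (40.06, Casius, 3,723 kg, $839,015.28):
Base rate for 40.06 is 24%.
Origin Casius qualifies under the Bralay–Casius agreement and 40.06 is covered: preferential rate 18% applies instead.
Duty = $839,015.28 × 18% = $151,022.75.
Line 2 (07.21, Bralune, 3,074 kg, $639,146.08):
Base rate for 07.21 is 21%.
The additional-duty order on 07.21 targets Coristan, not Bralune; it does not apply.
Duty = $639,146.08 × 21% = $134,220.68.
Line 3 (03.61, Bralune, 79 units, $15,949.31):
Base rate for 03.61 is 19% + $0.22/unit.
03.61 has an FTA preferential rate, but origin Bralune is not Casius; base rate stands.
The additional-duty order on 03.61 targets Coristan, not Bralune; it does not apply.
Duty = $15,949.31 × 19% + 79 × $0.22 = $3,047.75.
Total = $151,022.75 + $134,220.68 + $3,047.75 = $288,291.18.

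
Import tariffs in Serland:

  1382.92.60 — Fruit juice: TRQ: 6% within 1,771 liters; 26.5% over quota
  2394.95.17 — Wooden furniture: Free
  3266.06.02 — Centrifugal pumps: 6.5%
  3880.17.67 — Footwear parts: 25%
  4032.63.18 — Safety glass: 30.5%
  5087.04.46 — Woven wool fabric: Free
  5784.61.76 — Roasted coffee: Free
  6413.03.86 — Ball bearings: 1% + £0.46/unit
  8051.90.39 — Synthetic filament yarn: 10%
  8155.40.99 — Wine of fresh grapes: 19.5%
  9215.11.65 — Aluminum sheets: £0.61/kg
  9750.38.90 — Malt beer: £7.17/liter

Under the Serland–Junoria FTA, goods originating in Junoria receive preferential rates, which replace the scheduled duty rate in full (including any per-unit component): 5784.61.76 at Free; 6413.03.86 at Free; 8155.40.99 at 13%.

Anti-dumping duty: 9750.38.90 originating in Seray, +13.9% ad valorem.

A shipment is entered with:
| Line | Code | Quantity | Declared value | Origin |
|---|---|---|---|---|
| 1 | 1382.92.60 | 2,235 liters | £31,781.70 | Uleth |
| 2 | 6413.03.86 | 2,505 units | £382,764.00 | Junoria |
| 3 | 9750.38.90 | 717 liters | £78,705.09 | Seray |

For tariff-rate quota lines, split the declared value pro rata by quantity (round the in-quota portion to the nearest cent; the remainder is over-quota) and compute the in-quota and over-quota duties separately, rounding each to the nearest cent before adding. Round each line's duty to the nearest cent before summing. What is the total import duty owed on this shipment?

Line 1 (1382.92.60, Uleth, 2,235 liters, £31,781.70):
Code 1382.92.60 is under a tariff-rate quota (threshold 1,771 liters). In-quota: 1,771 liters at 6%; over-quota: 464 liters at 26.5%.
Pro-rata value split: in-quota = £31,781.70 × 1,771/2,235 = £25,183.62; over-quota = £31,781.70 − £25,183.62 = £6,598.08.
In-quota duty = £25,183.62 × 6% = £1,511.02. Over-quota duty = £6,598.08 × 26.5% = £1,748.49.
Line duty = £1,511.02 + £1,748.49 = £3,259.51.
Line 2 (6413.03.86, Junoria, 2,505 units, £382,764.00):
Base rate for 6413.03.86 is 1% + £0.46/unit.
Origin Junoria qualifies under the Serland–Junoria agreement and 6413.03.86 is covered: preferential rate Free applies instead.
Duty = £382,764.00 × 0% = £0.00.
Line 3 (9750.38.90, Seray, 717 liters, £78,705.09):
Base rate for 9750.38.90 is £7.17/liter.
Additional duty on 9750.38.90 from Seray: +13.9% ad valorem. Applied ad valorem rate = 13.9%.
Duty = £78,705.09 × 13.9% + 717 × £7.17 = £16,080.90.
Total = £3,259.51 + £0.00 + £16,080.90 = £19,340.41.

£19,340.41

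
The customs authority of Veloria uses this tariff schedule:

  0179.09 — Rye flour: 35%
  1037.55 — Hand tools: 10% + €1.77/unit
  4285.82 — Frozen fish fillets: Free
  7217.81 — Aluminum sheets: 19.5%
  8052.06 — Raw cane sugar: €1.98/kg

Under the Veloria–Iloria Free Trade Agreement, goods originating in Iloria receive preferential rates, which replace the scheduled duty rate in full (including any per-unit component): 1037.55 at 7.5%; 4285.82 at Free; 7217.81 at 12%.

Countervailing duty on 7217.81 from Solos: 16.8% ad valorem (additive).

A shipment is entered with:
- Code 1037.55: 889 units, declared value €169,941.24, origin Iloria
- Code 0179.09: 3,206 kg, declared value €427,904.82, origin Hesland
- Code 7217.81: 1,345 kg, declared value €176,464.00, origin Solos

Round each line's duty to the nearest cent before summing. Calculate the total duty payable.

€226,568.71

Line 1 (1037.55, Iloria, 889 units, €169,941.24):
Base rate for 1037.55 is 10% + €1.77/unit.
Origin Iloria qualifies under the Veloria–Iloria agreement and 1037.55 is covered: preferential rate 7.5% applies instead.
Duty = €169,941.24 × 7.5% = €12,745.59.
Line 2 (0179.09, Hesland, 3,206 kg, €427,904.82):
Base rate for 0179.09 is 35%.
Duty = €427,904.82 × 35% = €149,766.69.
Line 3 (7217.81, Solos, 1,345 kg, €176,464.00):
Base rate for 7217.81 is 19.5%.
7217.81 has an FTA preferential rate, but origin Solos is not Iloria; base rate stands.
Additional duty on 7217.81 from Solos: +16.8%. Applied ad valorem rate: 19.5% + 16.8% = 36.3%.
Duty = €176,464.00 × 36.3% = €64,056.43.
Total = €12,745.59 + €149,766.69 + €64,056.43 = €226,568.71.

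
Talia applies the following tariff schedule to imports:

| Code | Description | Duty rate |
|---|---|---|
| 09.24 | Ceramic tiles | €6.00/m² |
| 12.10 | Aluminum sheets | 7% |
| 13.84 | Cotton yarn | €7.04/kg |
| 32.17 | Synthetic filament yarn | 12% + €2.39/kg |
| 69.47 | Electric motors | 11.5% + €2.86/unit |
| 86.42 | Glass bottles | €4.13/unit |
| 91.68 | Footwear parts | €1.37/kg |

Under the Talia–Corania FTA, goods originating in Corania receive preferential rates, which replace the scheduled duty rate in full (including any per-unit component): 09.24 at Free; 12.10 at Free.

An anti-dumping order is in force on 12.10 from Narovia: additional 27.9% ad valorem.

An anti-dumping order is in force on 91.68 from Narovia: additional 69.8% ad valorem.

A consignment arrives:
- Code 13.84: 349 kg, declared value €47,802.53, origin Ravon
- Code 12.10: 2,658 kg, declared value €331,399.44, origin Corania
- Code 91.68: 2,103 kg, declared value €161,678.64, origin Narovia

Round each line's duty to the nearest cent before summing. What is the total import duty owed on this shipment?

Line 1 (13.84, Ravon, 349 kg, €47,802.53):
Base rate for 13.84 is €7.04/kg.
Duty = 349 × €7.04 = €2,456.96.
Line 2 (12.10, Corania, 2,658 kg, €331,399.44):
Base rate for 12.10 is 7%.
Origin Corania qualifies under the Talia–Corania agreement and 12.10 is covered: preferential rate Free applies instead.
The additional-duty order on 12.10 targets Narovia, not Corania; it does not apply.
Duty = €331,399.44 × 0% = €0.00.
Line 3 (91.68, Narovia, 2,103 kg, €161,678.64):
Base rate for 91.68 is €1.37/kg.
Additional duty on 91.68 from Narovia: +69.8% ad valorem. Applied ad valorem rate = 69.8%.
Duty = €161,678.64 × 69.8% + 2,103 × €1.37 = €115,732.80.
Total = €2,456.96 + €0.00 + €115,732.80 = €118,189.76.

€118,189.76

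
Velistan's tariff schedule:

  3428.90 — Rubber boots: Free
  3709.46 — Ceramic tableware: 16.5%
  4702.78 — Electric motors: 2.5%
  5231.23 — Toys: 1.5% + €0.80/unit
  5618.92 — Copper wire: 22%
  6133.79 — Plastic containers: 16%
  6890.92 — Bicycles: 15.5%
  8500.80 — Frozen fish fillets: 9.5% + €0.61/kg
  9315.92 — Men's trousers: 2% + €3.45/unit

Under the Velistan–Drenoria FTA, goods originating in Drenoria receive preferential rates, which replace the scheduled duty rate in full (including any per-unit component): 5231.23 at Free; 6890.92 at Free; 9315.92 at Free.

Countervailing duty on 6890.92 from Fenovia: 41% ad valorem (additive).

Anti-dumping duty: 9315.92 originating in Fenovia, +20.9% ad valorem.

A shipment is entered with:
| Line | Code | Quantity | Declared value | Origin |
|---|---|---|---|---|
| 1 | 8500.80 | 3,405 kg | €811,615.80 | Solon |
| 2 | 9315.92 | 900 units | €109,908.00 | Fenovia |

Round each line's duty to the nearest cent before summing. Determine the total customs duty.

€107,454.48

Line 1 (8500.80, Solon, 3,405 kg, €811,615.80):
Base rate for 8500.80 is 9.5% + €0.61/kg.
Duty = €811,615.80 × 9.5% + 3,405 × €0.61 = €79,180.55.
Line 2 (9315.92, Fenovia, 900 units, €109,908.00):
Base rate for 9315.92 is 2% + €3.45/unit.
9315.92 has an FTA preferential rate, but origin Fenovia is not Drenoria; base rate stands.
Additional duty on 9315.92 from Fenovia: +20.9%. Applied ad valorem rate: 2% + 20.9% = 22.9%.
Duty = €109,908.00 × 22.9% + 900 × €3.45 = €28,273.93.
Total = €79,180.55 + €28,273.93 = €107,454.48.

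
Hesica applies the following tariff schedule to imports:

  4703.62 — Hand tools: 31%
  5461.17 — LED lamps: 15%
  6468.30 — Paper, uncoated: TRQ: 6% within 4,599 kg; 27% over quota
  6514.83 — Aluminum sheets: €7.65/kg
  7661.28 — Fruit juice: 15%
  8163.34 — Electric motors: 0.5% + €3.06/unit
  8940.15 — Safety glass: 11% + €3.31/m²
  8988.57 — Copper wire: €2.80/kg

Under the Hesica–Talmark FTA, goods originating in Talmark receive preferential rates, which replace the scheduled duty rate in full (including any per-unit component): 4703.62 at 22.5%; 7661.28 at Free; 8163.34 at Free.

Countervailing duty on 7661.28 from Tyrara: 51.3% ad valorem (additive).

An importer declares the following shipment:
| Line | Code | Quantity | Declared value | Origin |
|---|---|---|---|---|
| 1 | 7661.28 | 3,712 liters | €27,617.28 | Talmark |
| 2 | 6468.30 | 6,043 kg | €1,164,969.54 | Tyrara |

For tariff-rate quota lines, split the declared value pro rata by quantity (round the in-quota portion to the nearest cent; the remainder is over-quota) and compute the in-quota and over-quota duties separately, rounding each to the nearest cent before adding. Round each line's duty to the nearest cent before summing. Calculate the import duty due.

Line 1 (7661.28, Talmark, 3,712 liters, €27,617.28):
Base rate for 7661.28 is 15%.
Origin Talmark qualifies under the Hesica–Talmark agreement and 7661.28 is covered: preferential rate Free applies instead.
The additional-duty order on 7661.28 targets Tyrara, not Talmark; it does not apply.
Duty = €27,617.28 × 0% = €0.00.
Line 2 (6468.30, Tyrara, 6,043 kg, €1,164,969.54):
Code 6468.30 is under a tariff-rate quota (threshold 4,599 kg). In-quota: 4,599 kg at 6%; over-quota: 1,444 kg at 27%.
Pro-rata value split: in-quota = €1,164,969.54 × 4,599/6,043 = €886,595.22; over-quota = €1,164,969.54 − €886,595.22 = €278,374.32.
In-quota duty = €886,595.22 × 6% = €53,195.71. Over-quota duty = €278,374.32 × 27% = €75,161.07.
Line duty = €53,195.71 + €75,161.07 = €128,356.78.
Total = €0.00 + €128,356.78 = €128,356.78.

€128,356.78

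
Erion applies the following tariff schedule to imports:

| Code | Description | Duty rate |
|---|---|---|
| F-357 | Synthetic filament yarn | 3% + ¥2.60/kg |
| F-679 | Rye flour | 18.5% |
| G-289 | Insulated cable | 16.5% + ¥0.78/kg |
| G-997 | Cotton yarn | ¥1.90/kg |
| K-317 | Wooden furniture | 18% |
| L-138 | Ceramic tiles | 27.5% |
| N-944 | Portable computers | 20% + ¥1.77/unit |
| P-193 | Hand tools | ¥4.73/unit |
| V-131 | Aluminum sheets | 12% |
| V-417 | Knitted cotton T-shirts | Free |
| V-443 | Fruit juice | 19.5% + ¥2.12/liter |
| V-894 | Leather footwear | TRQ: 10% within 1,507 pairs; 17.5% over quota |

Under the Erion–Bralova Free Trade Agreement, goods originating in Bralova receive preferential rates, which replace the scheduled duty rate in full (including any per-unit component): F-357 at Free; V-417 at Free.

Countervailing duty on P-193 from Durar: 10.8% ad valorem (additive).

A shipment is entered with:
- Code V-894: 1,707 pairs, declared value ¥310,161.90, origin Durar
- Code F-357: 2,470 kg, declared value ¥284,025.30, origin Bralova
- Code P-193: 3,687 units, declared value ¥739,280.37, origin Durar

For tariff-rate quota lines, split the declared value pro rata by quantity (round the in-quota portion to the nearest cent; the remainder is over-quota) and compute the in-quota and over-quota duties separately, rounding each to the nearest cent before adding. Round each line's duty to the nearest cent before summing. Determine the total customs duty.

¥131,023.48

Line 1 (V-894, Durar, 1,707 pairs, ¥310,161.90):
Code V-894 is under a tariff-rate quota (threshold 1,507 pairs). In-quota: 1,507 pairs at 10%; over-quota: 200 pairs at 17.5%.
Pro-rata value split: in-quota = ¥310,161.90 × 1,507/1,707 = ¥273,821.90; over-quota = ¥310,161.90 − ¥273,821.90 = ¥36,340.00.
In-quota duty = ¥273,821.90 × 10% = ¥27,382.19. Over-quota duty = ¥36,340.00 × 17.5% = ¥6,359.50.
Line duty = ¥27,382.19 + ¥6,359.50 = ¥33,741.69.
Line 2 (F-357, Bralova, 2,470 kg, ¥284,025.30):
Base rate for F-357 is 3% + ¥2.60/kg.
Origin Bralova qualifies under the Erion–Bralova agreement and F-357 is covered: preferential rate Free applies instead.
Duty = ¥284,025.30 × 0% = ¥0.00.
Line 3 (P-193, Durar, 3,687 units, ¥739,280.37):
Base rate for P-193 is ¥4.73/unit.
Additional duty on P-193 from Durar: +10.8% ad valorem. Applied ad valorem rate = 10.8%.
Duty = ¥739,280.37 × 10.8% + 3,687 × ¥4.73 = ¥97,281.79.
Total = ¥33,741.69 + ¥0.00 + ¥97,281.79 = ¥131,023.48.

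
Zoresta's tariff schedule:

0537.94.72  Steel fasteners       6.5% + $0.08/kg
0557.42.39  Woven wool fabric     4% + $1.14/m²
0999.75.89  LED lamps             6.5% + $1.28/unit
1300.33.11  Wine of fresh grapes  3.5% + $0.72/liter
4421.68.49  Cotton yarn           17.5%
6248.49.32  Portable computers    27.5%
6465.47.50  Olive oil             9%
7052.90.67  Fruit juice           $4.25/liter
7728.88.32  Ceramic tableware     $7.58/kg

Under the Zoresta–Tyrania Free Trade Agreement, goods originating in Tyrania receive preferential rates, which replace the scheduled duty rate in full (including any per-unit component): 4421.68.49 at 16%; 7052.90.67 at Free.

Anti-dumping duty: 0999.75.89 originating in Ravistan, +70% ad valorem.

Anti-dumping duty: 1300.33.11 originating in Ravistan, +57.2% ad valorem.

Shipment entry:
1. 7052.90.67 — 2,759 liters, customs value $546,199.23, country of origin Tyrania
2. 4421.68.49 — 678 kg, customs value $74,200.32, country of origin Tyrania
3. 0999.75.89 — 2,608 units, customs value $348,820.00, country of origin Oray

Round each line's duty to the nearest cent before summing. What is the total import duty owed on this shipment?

Line 1 (7052.90.67, Tyrania, 2,759 liters, $546,199.23):
Base rate for 7052.90.67 is $4.25/liter.
Origin Tyrania qualifies under the Zoresta–Tyrania agreement and 7052.90.67 is covered: preferential rate Free applies instead.
Duty = $546,199.23 × 0% = $0.00.
Line 2 (4421.68.49, Tyrania, 678 kg, $74,200.32):
Base rate for 4421.68.49 is 17.5%.
Origin Tyrania qualifies under the Zoresta–Tyrania agreement and 4421.68.49 is covered: preferential rate 16% applies instead.
Duty = $74,200.32 × 16% = $11,872.05.
Line 3 (0999.75.89, Oray, 2,608 units, $348,820.00):
Base rate for 0999.75.89 is 6.5% + $1.28/unit.
The additional-duty order on 0999.75.89 targets Ravistan, not Oray; it does not apply.
Duty = $348,820.00 × 6.5% + 2,608 × $1.28 = $26,011.54.
Total = $0.00 + $11,872.05 + $26,011.54 = $37,883.59.

$37,883.59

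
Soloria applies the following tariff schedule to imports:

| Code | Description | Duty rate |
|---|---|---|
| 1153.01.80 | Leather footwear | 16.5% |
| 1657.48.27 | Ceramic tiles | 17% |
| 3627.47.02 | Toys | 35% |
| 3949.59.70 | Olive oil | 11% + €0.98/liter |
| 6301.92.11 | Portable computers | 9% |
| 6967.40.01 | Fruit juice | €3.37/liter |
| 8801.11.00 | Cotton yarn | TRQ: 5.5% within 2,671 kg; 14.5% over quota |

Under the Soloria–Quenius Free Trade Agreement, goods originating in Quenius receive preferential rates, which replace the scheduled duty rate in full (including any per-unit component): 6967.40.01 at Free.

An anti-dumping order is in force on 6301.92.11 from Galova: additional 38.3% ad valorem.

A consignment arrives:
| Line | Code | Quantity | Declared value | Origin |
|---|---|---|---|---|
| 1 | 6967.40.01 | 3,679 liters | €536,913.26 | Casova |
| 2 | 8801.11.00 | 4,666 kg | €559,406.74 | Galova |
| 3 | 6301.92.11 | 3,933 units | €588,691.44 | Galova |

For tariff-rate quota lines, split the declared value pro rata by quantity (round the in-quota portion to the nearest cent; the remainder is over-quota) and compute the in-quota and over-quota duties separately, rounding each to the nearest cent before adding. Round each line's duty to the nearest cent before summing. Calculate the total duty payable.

€343,142.90

Line 1 (6967.40.01, Casova, 3,679 liters, €536,913.26):
Base rate for 6967.40.01 is €3.37/liter.
6967.40.01 has an FTA preferential rate, but origin Casova is not Quenius; base rate stands.
Duty = 3,679 × €3.37 = €12,398.23.
Line 2 (8801.11.00, Galova, 4,666 kg, €559,406.74):
Code 8801.11.00 is under a tariff-rate quota (threshold 2,671 kg). In-quota: 2,671 kg at 5.5%; over-quota: 1,995 kg at 14.5%.
Pro-rata value split: in-quota = €559,406.74 × 2,671/4,666 = €320,226.19; over-quota = €559,406.74 − €320,226.19 = €239,180.55.
In-quota duty = €320,226.19 × 5.5% = €17,612.44. Over-quota duty = €239,180.55 × 14.5% = €34,681.18.
Line duty = €17,612.44 + €34,681.18 = €52,293.62.
Line 3 (6301.92.11, Galova, 3,933 units, €588,691.44):
Base rate for 6301.92.11 is 9%.
Additional duty on 6301.92.11 from Galova: +38.3%. Applied ad valorem rate: 9% + 38.3% = 47.3%.
Duty = €588,691.44 × 47.3% = €278,451.05.
Total = €12,398.23 + €52,293.62 + €278,451.05 = €343,142.90.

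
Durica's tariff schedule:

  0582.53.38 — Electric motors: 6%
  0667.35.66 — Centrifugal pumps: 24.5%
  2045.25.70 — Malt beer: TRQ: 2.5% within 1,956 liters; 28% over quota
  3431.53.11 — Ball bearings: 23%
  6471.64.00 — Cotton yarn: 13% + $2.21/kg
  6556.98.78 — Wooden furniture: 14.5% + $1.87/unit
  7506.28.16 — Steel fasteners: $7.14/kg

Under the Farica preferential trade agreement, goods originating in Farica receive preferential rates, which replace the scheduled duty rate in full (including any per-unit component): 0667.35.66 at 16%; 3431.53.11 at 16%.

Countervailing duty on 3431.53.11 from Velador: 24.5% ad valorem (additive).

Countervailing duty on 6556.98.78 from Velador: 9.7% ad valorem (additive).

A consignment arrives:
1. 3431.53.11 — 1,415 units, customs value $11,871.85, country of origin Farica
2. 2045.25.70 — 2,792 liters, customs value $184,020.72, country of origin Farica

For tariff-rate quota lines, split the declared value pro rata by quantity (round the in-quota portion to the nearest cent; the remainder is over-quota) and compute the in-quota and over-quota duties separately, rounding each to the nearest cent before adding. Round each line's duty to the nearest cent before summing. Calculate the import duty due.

$20,550.71

Line 1 (3431.53.11, Farica, 1,415 units, $11,871.85):
Base rate for 3431.53.11 is 23%.
Origin Farica qualifies under the Durica–Farica agreement and 3431.53.11 is covered: preferential rate 16% applies instead.
The additional-duty order on 3431.53.11 targets Velador, not Farica; it does not apply.
Duty = $11,871.85 × 16% = $1,899.50.
Line 2 (2045.25.70, Farica, 2,792 liters, $184,020.72):
Code 2045.25.70 is under a tariff-rate quota (threshold 1,956 liters). In-quota: 1,956 liters at 2.5%; over-quota: 836 liters at 28%.
Pro-rata value split: in-quota = $184,020.72 × 1,956/2,792 = $128,919.96; over-quota = $184,020.72 − $128,919.96 = $55,100.76.
In-quota duty = $128,919.96 × 2.5% = $3,223.00. Over-quota duty = $55,100.76 × 28% = $15,428.21.
Line duty = $3,223.00 + $15,428.21 = $18,651.21.
Total = $1,899.50 + $18,651.21 = $20,550.71.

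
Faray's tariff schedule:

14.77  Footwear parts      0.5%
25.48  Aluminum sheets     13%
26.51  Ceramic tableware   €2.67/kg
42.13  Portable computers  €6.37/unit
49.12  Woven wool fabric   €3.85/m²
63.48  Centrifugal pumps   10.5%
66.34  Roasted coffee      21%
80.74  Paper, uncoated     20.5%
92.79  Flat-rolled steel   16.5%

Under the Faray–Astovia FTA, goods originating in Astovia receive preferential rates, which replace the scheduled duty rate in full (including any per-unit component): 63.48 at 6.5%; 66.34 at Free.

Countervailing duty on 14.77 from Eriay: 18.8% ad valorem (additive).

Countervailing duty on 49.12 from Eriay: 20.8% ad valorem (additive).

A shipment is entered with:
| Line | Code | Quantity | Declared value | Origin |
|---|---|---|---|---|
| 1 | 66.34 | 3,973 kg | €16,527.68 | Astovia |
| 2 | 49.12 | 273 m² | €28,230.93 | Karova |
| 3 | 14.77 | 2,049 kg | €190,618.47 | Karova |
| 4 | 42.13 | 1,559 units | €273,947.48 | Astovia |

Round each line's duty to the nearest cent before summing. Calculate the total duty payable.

€11,934.97

Line 1 (66.34, Astovia, 3,973 kg, €16,527.68):
Base rate for 66.34 is 21%.
Origin Astovia qualifies under the Faray–Astovia agreement and 66.34 is covered: preferential rate Free applies instead.
Duty = €16,527.68 × 0% = €0.00.
Line 2 (49.12, Karova, 273 m², €28,230.93):
Base rate for 49.12 is €3.85/m².
The additional-duty order on 49.12 targets Eriay, not Karova; it does not apply.
Duty = 273 × €3.85 = €1,051.05.
Line 3 (14.77, Karova, 2,049 kg, €190,618.47):
Base rate for 14.77 is 0.5%.
The additional-duty order on 14.77 targets Eriay, not Karova; it does not apply.
Duty = €190,618.47 × 0.5% = €953.09.
Line 4 (42.13, Astovia, 1,559 units, €273,947.48):
Base rate for 42.13 is €6.37/unit.
Origin Astovia is the FTA partner but 42.13 is not on the preference list; base rate stands.
Duty = 1,559 × €6.37 = €9,930.83.
Total = €0.00 + €1,051.05 + €953.09 + €9,930.83 = €11,934.97.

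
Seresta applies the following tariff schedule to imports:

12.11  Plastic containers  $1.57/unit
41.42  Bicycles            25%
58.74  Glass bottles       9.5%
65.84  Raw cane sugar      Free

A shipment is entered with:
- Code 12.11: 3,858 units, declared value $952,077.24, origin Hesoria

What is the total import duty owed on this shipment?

Line 1 (12.11, Hesoria, 3,858 units, $952,077.24):
Base rate for 12.11 is $1.57/unit.
Duty = 3,858 × $1.57 = $6,057.06.

$6,057.06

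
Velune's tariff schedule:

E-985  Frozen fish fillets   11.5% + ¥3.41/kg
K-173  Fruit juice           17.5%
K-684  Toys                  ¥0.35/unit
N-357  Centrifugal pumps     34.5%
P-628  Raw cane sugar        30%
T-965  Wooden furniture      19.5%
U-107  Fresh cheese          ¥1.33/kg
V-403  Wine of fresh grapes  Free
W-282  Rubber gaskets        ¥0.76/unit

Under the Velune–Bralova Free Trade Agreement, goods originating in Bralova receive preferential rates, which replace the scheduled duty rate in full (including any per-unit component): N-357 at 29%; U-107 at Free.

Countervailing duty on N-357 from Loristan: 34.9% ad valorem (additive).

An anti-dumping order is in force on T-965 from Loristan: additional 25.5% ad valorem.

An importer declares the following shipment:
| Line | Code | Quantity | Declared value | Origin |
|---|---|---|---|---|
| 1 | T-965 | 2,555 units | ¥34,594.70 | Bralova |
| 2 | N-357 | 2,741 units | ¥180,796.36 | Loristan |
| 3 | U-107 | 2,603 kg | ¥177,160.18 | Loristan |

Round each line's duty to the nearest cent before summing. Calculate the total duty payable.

Line 1 (T-965, Bralova, 2,555 units, ¥34,594.70):
Base rate for T-965 is 19.5%.
Origin Bralova is the FTA partner but T-965 is not on the preference list; base rate stands.
The additional-duty order on T-965 targets Loristan, not Bralova; it does not apply.
Duty = ¥34,594.70 × 19.5% = ¥6,745.97.
Line 2 (N-357, Loristan, 2,741 units, ¥180,796.36):
Base rate for N-357 is 34.5%.
N-357 has an FTA preferential rate, but origin Loristan is not Bralova; base rate stands.
Additional duty on N-357 from Loristan: +34.9%. Applied ad valorem rate: 34.5% + 34.9% = 69.4%.
Duty = ¥180,796.36 × 69.4% = ¥125,472.67.
Line 3 (U-107, Loristan, 2,603 kg, ¥177,160.18):
Base rate for U-107 is ¥1.33/kg.
U-107 has an FTA preferential rate, but origin Loristan is not Bralova; base rate stands.
Duty = 2,603 × ¥1.33 = ¥3,461.99.
Total = ¥6,745.97 + ¥125,472.67 + ¥3,461.99 = ¥135,680.63.

¥135,680.63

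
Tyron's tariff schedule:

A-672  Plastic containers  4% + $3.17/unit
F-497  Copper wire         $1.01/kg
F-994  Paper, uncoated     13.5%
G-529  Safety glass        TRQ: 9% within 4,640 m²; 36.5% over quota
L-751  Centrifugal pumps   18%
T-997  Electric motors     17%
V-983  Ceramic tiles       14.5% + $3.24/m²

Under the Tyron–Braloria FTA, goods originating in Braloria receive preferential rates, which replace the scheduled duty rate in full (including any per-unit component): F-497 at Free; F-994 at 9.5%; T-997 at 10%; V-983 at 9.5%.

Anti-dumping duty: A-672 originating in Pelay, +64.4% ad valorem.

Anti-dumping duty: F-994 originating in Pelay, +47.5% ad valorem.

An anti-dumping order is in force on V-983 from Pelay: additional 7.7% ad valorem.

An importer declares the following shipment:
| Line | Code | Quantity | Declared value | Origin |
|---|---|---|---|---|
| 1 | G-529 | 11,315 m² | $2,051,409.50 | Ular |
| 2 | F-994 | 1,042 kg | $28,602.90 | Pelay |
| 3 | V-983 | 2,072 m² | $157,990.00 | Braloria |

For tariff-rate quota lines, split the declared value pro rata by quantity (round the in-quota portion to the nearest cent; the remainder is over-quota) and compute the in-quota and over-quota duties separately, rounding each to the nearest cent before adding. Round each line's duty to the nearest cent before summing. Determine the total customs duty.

Line 1 (G-529, Ular, 11,315 m², $2,051,409.50):
Code G-529 is under a tariff-rate quota (threshold 4,640 m²). In-quota: 4,640 m² at 9%; over-quota: 6,675 m² at 36.5%.
Pro-rata value split: in-quota = $2,051,409.50 × 4,640/11,315 = $841,232.00; over-quota = $2,051,409.50 − $841,232.00 = $1,210,177.50.
In-quota duty = $841,232.00 × 9% = $75,710.88. Over-quota duty = $1,210,177.50 × 36.5% = $441,714.79.
Line duty = $75,710.88 + $441,714.79 = $517,425.67.
Line 2 (F-994, Pelay, 1,042 kg, $28,602.90):
Base rate for F-994 is 13.5%.
F-994 has an FTA preferential rate, but origin Pelay is not Braloria; base rate stands.
Additional duty on F-994 from Pelay: +47.5%. Applied ad valorem rate: 13.5% + 47.5% = 61%.
Duty = $28,602.90 × 61% = $17,447.77.
Line 3 (V-983, Braloria, 2,072 m², $157,990.00):
Base rate for V-983 is 14.5% + $3.24/m².
Origin Braloria qualifies under the Tyron–Braloria agreement and V-983 is covered: preferential rate 9.5% applies instead.
The additional-duty order on V-983 targets Pelay, not Braloria; it does not apply.
Duty = $157,990.00 × 9.5% = $15,009.05.
Total = $517,425.67 + $17,447.77 + $15,009.05 = $549,882.49.

$549,882.49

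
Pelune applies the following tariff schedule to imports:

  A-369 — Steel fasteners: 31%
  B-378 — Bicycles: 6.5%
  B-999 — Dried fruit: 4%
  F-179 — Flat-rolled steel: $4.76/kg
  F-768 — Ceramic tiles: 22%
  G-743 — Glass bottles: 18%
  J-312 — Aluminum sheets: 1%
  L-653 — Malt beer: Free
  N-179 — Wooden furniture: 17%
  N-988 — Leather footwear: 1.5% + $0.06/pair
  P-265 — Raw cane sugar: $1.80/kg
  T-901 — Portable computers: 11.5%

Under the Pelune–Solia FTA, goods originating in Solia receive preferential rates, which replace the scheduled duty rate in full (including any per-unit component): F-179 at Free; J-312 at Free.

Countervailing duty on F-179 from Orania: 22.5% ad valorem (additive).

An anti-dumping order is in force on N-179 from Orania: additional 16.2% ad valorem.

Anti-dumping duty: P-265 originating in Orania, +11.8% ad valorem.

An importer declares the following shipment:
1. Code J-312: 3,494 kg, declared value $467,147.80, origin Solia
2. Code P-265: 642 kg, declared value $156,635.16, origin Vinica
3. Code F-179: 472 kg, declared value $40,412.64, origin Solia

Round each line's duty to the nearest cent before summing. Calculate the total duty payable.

Line 1 (J-312, Solia, 3,494 kg, $467,147.80):
Base rate for J-312 is 1%.
Origin Solia qualifies under the Pelune–Solia agreement and J-312 is covered: preferential rate Free applies instead.
Duty = $467,147.80 × 0% = $0.00.
Line 2 (P-265, Vinica, 642 kg, $156,635.16):
Base rate for P-265 is $1.80/kg.
The additional-duty order on P-265 targets Orania, not Vinica; it does not apply.
Duty = 642 × $1.80 = $1,155.60.
Line 3 (F-179, Solia, 472 kg, $40,412.64):
Base rate for F-179 is $4.76/kg.
Origin Solia qualifies under the Pelune–Solia agreement and F-179 is covered: preferential rate Free applies instead.
The additional-duty order on F-179 targets Orania, not Solia; it does not apply.
Duty = $40,412.64 × 0% = $0.00.
Total = $0.00 + $1,155.60 + $0.00 = $1,155.60.

$1,155.60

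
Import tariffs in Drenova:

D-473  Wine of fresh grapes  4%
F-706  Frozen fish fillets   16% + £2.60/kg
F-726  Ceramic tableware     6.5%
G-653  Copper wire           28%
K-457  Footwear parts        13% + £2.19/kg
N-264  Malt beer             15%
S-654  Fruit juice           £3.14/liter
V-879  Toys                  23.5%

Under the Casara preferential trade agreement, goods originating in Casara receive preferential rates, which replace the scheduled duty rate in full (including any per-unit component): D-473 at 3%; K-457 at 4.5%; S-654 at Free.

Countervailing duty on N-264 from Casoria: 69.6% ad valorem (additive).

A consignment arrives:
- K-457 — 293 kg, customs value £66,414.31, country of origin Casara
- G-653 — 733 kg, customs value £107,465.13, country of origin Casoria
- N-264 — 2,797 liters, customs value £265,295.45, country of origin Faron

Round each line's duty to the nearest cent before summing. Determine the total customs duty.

£72,873.20

Line 1 (K-457, Casara, 293 kg, £66,414.31):
Base rate for K-457 is 13% + £2.19/kg.
Origin Casara qualifies under the Drenova–Casara agreement and K-457 is covered: preferential rate 4.5% applies instead.
Duty = £66,414.31 × 4.5% = £2,988.64.
Line 2 (G-653, Casoria, 733 kg, £107,465.13):
Base rate for G-653 is 28%.
Duty = £107,465.13 × 28% = £30,090.24.
Line 3 (N-264, Faron, 2,797 liters, £265,295.45):
Base rate for N-264 is 15%.
The additional-duty order on N-264 targets Casoria, not Faron; it does not apply.
Duty = £265,295.45 × 15% = £39,794.32.
Total = £2,988.64 + £30,090.24 + £39,794.32 = £72,873.20.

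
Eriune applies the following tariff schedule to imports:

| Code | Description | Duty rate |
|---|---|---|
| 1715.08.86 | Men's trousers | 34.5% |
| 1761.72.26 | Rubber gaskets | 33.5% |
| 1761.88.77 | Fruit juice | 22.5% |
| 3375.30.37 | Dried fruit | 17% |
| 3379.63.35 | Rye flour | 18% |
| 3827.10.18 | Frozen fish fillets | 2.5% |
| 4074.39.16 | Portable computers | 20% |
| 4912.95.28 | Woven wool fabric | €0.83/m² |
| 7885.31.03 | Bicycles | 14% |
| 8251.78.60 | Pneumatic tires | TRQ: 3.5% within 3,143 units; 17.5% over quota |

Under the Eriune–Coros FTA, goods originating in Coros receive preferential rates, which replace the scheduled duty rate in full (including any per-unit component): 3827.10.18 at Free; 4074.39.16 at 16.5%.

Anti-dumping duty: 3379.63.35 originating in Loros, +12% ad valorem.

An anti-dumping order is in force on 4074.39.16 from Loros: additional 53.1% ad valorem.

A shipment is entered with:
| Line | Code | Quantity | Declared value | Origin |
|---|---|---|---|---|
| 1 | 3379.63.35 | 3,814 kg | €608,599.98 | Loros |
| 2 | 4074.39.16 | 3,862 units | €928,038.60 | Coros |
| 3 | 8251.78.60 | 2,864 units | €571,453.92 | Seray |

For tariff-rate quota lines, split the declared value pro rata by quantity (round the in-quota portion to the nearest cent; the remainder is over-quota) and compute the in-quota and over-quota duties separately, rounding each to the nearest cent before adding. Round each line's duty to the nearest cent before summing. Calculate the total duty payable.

Line 1 (3379.63.35, Loros, 3,814 kg, €608,599.98):
Base rate for 3379.63.35 is 18%.
Additional duty on 3379.63.35 from Loros: +12%. Applied ad valorem rate: 18% + 12% = 30%.
Duty = €608,599.98 × 30% = €182,579.99.
Line 2 (4074.39.16, Coros, 3,862 units, €928,038.60):
Base rate for 4074.39.16 is 20%.
Origin Coros qualifies under the Eriune–Coros agreement and 4074.39.16 is covered: preferential rate 16.5% applies instead.
The additional-duty order on 4074.39.16 targets Loros, not Coros; it does not apply.
Duty = €928,038.60 × 16.5% = €153,126.37.
Line 3 (8251.78.60, Seray, 2,864 units, €571,453.92):
Code 8251.78.60 is under a tariff-rate quota (threshold 3,143 units). Quantity 2,864 units is within the quota, so the in-quota rate 3.5% applies to the full value.
Duty = €571,453.92 × 3.5% = €20,000.89.
Total = €182,579.99 + €153,126.37 + €20,000.89 = €355,707.25.

€355,707.25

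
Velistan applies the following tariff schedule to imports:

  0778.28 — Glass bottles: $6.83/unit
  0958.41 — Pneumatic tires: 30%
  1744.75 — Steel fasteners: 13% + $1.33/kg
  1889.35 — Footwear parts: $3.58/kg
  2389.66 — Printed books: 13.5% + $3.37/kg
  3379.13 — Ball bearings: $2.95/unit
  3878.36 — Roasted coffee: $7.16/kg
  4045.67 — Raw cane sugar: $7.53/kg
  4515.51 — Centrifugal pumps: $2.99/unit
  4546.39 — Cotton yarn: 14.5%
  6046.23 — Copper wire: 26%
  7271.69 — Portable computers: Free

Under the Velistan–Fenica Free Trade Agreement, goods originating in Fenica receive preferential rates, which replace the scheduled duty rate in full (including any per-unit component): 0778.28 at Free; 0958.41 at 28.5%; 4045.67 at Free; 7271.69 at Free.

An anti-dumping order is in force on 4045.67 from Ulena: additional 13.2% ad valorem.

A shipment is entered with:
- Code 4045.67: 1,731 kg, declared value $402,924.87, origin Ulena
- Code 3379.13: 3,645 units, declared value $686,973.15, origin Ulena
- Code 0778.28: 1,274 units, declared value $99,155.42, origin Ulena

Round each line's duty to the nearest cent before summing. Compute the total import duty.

Line 1 (4045.67, Ulena, 1,731 kg, $402,924.87):
Base rate for 4045.67 is $7.53/kg.
4045.67 has an FTA preferential rate, but origin Ulena is not Fenica; base rate stands.
Additional duty on 4045.67 from Ulena: +13.2% ad valorem. Applied ad valorem rate = 13.2%.
Duty = $402,924.87 × 13.2% + 1,731 × $7.53 = $66,220.51.
Line 2 (3379.13, Ulena, 3,645 units, $686,973.15):
Base rate for 3379.13 is $2.95/unit.
Duty = 3,645 × $2.95 = $10,752.75.
Line 3 (0778.28, Ulena, 1,274 units, $99,155.42):
Base rate for 0778.28 is $6.83/unit.
0778.28 has an FTA preferential rate, but origin Ulena is not Fenica; base rate stands.
Duty = 1,274 × $6.83 = $8,701.42.
Total = $66,220.51 + $10,752.75 + $8,701.42 = $85,674.68.

$85,674.68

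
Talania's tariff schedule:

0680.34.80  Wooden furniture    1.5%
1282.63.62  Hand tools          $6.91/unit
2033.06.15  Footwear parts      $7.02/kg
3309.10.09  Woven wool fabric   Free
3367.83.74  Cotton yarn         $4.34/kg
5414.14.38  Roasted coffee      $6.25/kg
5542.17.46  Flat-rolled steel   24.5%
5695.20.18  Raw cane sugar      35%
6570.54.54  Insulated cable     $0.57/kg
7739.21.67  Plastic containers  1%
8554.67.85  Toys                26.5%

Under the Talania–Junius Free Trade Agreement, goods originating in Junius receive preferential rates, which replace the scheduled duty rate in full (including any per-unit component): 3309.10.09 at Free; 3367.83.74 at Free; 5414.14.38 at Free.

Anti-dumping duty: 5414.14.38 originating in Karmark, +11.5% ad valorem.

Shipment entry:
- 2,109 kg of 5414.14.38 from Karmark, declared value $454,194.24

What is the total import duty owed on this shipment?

Line 1 (5414.14.38, Karmark, 2,109 kg, $454,194.24):
Base rate for 5414.14.38 is $6.25/kg.
5414.14.38 has an FTA preferential rate, but origin Karmark is not Junius; base rate stands.
Additional duty on 5414.14.38 from Karmark: +11.5% ad valorem. Applied ad valorem rate = 11.5%.
Duty = $454,194.24 × 11.5% + 2,109 × $6.25 = $65,413.59.

$65,413.59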